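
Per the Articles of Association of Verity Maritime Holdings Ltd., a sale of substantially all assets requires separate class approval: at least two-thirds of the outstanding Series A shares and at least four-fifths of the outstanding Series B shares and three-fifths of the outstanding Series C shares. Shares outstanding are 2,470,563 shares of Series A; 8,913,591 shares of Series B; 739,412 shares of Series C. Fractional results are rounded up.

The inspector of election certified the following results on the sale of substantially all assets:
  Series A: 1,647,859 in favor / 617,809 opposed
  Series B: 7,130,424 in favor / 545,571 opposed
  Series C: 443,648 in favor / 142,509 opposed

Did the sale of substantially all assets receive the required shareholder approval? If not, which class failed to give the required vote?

Series A: 2/3 of 2470563 = 1647042; 1,647,042 required, 1,647,859 in favor — approved.
Series B: 4/5 of 8913591 = 7130872.80, rounded up to 7130873; 7,130,873 required, 7,130,424 in favor — not approved.
Series C: 3/5 of 739412 = 443647.20, rounded up to 443648; 443,648 required, 443,648 in favor — approved.

Not approved — the Series B shares did not give the required vote.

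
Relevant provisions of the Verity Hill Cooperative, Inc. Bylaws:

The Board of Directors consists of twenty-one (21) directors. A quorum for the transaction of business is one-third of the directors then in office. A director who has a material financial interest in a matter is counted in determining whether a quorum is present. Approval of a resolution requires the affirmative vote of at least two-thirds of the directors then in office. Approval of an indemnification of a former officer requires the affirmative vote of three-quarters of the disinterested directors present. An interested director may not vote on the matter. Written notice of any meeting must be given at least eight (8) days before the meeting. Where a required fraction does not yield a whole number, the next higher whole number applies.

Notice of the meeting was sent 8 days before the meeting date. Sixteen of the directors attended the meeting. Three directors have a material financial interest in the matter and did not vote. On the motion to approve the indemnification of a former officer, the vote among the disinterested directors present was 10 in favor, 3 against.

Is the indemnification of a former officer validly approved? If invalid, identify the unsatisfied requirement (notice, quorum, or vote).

Notice: 8 days given; 8 required (8 ≥ 8). Satisfied.
Quorum: 16 present (interested directors count toward quorum); quorum is 7. Satisfied.
Vote: the indemnification of a former officer requires three-fourths of the disinterested directors present (16 − 3 = 13). 3/4 of 13 = 9.75, rounded up to 10, so 10 affirmative votes are needed; 10 voted in favor. Satisfied.

Valid — all requirements satisfied.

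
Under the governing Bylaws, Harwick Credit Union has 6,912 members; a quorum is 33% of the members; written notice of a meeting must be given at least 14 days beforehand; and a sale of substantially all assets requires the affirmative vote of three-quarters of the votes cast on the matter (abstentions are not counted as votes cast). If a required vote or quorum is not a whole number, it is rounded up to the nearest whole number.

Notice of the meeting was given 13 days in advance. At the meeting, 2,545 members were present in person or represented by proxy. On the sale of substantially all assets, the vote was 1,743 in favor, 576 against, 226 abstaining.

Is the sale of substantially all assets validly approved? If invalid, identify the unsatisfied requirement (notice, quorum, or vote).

Notice: 13 days given; 14 required. Not satisfied.
Quorum: 33% of 6,912 = 2,280.96, rounded up to 2,281; 2,545 present. Satisfied.
Vote: requires three-fourths of the votes cast (2,545 − 226 abstaining = 2,319); 3/4 of 2319 = 1739.25, rounded up to 1740, so 1,740 needed; 1,743 in favor. Satisfied.

Invalid — notice requirement not satisfied.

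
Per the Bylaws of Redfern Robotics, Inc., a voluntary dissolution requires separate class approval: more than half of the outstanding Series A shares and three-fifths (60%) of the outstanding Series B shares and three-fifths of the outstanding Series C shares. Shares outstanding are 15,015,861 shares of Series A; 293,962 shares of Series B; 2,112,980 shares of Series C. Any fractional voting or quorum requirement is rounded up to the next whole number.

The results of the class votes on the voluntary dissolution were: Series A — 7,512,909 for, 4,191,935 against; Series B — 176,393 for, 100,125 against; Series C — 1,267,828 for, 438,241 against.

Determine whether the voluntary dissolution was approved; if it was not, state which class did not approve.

Series A: a majority of 15015861 is 7507931; 7,507,931 required, 7,512,909 in favor — approved.
Series B: 3/5 of 293962 = 176377.20, rounded up to 176378; 176,378 required, 176,393 in favor — approved.
Series C: 3/5 of 2112980 = 1267788; 1,267,788 required, 1,267,828 in favor — approved.

Approved — every class gave the required vote.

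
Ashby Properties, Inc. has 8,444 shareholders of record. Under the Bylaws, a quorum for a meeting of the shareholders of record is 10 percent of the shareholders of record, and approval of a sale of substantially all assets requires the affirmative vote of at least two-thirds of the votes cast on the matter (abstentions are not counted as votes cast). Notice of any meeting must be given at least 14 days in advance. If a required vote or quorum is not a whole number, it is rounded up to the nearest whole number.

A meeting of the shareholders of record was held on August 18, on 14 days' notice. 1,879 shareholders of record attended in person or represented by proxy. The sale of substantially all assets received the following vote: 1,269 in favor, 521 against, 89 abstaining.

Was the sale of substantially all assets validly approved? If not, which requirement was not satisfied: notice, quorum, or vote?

Notice: 14 days given; 14 required. Satisfied.
Quorum: 10% of 8,444 = 844.40, rounded up to 845; 1,879 present. Satisfied.
Vote: requires two-thirds of the votes cast (1,879 − 89 abstaining = 1,790); 2/3 of 1790 = 1193.33, rounded up to 1194, so 1,194 needed; 1,269 in favor. Satisfied.

Valid — all requirements satisfied.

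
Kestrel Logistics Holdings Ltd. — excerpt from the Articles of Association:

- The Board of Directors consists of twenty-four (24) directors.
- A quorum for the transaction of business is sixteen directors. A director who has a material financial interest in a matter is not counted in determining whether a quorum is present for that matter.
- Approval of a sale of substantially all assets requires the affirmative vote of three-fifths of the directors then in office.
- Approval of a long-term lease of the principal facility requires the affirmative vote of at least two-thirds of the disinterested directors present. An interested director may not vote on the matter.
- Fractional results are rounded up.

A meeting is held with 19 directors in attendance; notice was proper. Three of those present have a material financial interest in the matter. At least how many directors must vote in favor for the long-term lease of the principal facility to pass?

The long-term lease of the principal facility requires two-thirds of the disinterested directors present (19 − 3 = 16).
2/3 of 16 = 10.67, rounded up to 11.

11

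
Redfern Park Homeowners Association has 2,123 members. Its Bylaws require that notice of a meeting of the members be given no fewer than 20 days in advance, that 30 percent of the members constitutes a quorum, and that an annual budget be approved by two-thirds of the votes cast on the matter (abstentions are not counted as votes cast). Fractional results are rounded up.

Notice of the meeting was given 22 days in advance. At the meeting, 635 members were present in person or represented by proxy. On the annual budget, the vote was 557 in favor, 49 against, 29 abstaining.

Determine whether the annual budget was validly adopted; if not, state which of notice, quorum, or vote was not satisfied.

Invalid — quorum requirement not satisfied.

Notice: 22 days given; 20 required. Satisfied.
Quorum: 30% of 2,123 = 636.90, rounded up to 637; 635 present. Not satisfied.
Vote: requires two-thirds of the votes cast (635 − 29 abstaining = 606); 2/3 of 606 = 404, so 404 needed; 557 in favor. Satisfied.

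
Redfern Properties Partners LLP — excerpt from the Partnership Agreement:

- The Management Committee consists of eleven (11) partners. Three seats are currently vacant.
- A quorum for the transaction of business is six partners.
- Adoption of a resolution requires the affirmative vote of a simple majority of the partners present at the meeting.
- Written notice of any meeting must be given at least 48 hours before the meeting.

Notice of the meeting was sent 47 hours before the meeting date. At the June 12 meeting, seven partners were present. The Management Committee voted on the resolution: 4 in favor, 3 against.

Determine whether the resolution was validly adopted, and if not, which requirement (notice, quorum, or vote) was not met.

Notice: 47 hours given; 48 required (47 < 48). Not satisfied.
Quorum: 7 present; quorum is 6. Satisfied.
Vote: the resolution requires a majority of the partners present (7). A majority of 7 is 4, so 4 affirmative votes are needed; 4 voted in favor. Satisfied.

Invalid — notice requirement not satisfied.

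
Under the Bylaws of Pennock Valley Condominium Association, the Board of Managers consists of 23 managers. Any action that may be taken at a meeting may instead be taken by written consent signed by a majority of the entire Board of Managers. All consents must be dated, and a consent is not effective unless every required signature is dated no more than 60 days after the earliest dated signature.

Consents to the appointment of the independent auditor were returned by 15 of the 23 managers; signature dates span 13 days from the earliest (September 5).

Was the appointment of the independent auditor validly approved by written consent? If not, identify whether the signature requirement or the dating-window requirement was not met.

Signatures required: a majority of 23 — a majority of 23 is 12, so 12 needed; 15 signed. Sufficient.
Dating window: the latest signature is 13 days after the earliest; the limit is 60 days. Within the window.

Effective — both the signature and dating-window requirements are satisfied.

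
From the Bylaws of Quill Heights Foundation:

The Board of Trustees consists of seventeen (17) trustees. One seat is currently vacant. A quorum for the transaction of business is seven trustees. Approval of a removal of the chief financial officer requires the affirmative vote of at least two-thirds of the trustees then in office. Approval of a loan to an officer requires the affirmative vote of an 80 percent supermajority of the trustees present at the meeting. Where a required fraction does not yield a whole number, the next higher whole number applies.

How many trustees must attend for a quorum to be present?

The quorum is fixed at 7.

7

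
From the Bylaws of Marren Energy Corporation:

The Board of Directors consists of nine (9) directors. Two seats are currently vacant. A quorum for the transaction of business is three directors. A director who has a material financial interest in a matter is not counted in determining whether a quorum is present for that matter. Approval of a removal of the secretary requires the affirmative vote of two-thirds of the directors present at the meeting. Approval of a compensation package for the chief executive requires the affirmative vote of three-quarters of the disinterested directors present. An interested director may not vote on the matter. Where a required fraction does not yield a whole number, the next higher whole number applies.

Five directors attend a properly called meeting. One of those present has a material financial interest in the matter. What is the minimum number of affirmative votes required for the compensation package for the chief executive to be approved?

The compensation package for the chief executive requires three-fourths of the disinterested directors present (5 − 1 = 4).
3/4 of 4 = 3.

3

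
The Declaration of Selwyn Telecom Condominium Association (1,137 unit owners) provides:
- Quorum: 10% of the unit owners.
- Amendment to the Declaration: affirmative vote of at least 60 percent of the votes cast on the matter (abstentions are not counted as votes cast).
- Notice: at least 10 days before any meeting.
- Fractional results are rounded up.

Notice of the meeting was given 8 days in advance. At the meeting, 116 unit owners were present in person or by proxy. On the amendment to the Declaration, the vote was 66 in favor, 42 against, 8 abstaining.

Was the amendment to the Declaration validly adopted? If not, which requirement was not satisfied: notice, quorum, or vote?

Invalid — notice requirement not satisfied.

Notice: 8 days given; 10 required. Not satisfied.
Quorum: 10% of 1,137 = 113.70, rounded up to 114; 116 present. Satisfied.
Vote: requires three-fifths of the votes cast (116 − 8 abstaining = 108); 3/5 of 108 = 64.80, rounded up to 65, so 65 needed; 66 in favor. Satisfied.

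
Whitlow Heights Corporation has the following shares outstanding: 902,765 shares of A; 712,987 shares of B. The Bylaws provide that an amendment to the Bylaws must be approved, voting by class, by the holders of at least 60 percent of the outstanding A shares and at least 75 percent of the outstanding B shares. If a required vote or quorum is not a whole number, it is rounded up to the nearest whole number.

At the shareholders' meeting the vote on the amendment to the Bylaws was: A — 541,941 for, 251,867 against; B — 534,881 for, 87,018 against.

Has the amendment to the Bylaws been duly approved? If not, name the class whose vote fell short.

Approved — every class gave the required vote.

A: 3/5 of 902765 = 541659; 541,659 required, 541,941 in favor — approved.
B: 3/4 of 712987 = 534740.25, rounded up to 534741; 534,741 required, 534,881 in favor — approved.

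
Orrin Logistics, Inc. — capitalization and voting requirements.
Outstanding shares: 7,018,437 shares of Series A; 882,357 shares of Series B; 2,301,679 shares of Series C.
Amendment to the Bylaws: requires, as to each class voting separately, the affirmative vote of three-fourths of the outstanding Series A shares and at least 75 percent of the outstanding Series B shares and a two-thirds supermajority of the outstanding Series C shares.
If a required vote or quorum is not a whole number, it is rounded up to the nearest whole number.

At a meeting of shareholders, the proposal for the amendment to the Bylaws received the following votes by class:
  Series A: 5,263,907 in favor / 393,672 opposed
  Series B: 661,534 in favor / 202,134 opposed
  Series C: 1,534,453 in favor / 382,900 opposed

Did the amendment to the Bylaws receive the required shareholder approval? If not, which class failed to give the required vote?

Series A: 3/4 of 7018437 = 5263827.75, rounded up to 5263828; 5,263,828 required, 5,263,907 in favor — approved.
Series B: 3/4 of 882357 = 661767.75, rounded up to 661768; 661,768 required, 661,534 in favor — not approved.
Series C: 2/3 of 2301679 = 1534452.67, rounded up to 1534453; 1,534,453 required, 1,534,453 in favor — approved.

Not approved — the Series B shares did not give the required vote.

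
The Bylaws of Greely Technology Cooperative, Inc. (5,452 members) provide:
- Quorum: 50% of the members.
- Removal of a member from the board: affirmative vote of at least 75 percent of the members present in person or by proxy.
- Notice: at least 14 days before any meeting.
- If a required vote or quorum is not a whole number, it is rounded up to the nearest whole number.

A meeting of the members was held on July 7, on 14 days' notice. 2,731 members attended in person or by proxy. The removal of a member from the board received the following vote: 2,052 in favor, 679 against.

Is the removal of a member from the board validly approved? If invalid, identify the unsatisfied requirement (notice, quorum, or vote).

Notice: 14 days given; 14 required. Satisfied.
Quorum: 50% of 5,452 = 2,726; 2,731 present. Satisfied.
Vote: requires three-fourths of those present (2,731); 3/4 of 2731 = 2048.25, rounded up to 2049, so 2,049 needed; 2,052 in favor. Satisfied.

Valid — all requirements satisfied.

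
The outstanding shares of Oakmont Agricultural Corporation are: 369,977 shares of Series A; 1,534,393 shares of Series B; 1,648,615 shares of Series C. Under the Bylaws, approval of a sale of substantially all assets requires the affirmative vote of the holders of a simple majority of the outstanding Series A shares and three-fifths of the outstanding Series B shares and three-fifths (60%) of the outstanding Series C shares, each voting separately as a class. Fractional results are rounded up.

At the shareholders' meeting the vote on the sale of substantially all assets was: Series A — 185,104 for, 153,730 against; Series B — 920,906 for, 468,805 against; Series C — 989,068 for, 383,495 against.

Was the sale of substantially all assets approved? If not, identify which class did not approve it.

Series A: a majority of 369977 is 184989; 184,989 required, 185,104 in favor — approved.
Series B: 3/5 of 1534393 = 920635.80, rounded up to 920636; 920,636 required, 920,906 in favor — approved.
Series C: 3/5 of 1648615 = 989169; 989,169 required, 989,068 in favor — not approved.

Not approved — the Series C shares did not give the required vote.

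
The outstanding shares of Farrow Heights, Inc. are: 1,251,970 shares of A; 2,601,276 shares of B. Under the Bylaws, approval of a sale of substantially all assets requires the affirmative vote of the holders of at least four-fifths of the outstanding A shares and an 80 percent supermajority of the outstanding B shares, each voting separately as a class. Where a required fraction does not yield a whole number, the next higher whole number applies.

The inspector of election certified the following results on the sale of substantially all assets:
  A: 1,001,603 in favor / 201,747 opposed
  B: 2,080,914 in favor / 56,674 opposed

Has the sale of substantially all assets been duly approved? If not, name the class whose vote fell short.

A: 4/5 of 1251970 = 1001576; 1,001,576 required, 1,001,603 in favor — approved.
B: 4/5 of 2601276 = 2081020.80, rounded up to 2081021; 2,081,021 required, 2,080,914 in favor — not approved.

Not approved — the B shares did not give the required vote.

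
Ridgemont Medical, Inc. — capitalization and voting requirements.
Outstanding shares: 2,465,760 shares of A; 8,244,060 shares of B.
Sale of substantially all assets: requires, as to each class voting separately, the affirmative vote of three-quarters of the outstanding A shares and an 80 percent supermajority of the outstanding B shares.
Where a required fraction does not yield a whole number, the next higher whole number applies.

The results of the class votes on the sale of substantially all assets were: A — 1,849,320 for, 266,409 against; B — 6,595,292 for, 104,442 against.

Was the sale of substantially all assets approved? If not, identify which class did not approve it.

Approved — every class gave the required vote.

A: 3/4 of 2465760 = 1849320; 1,849,320 required, 1,849,320 in favor — approved.
B: 4/5 of 8244060 = 6595248; 6,595,248 required, 6,595,292 in favor — approved.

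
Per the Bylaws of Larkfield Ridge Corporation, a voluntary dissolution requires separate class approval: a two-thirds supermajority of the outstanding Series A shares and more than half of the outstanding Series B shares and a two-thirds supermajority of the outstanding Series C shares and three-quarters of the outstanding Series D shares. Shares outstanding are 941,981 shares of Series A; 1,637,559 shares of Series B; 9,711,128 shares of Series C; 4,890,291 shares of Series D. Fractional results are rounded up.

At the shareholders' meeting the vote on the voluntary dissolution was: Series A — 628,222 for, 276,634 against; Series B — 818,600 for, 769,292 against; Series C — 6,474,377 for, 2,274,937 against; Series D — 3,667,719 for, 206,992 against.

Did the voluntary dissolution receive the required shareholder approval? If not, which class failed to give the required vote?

Not approved — the Series B shares did not give the required vote.

Series A: 2/3 of 941981 = 627987.33, rounded up to 627988; 627,988 required, 628,222 in favor — approved.
Series B: a majority of 1637559 is 818780; 818,780 required, 818,600 in favor — not approved.
Series C: 2/3 of 9711128 = 6474085.33, rounded up to 6474086; 6,474,086 required, 6,474,377 in favor — approved.
Series D: 3/4 of 4890291 = 3667718.25, rounded up to 3667719; 3,667,719 required, 3,667,719 in favor — approved.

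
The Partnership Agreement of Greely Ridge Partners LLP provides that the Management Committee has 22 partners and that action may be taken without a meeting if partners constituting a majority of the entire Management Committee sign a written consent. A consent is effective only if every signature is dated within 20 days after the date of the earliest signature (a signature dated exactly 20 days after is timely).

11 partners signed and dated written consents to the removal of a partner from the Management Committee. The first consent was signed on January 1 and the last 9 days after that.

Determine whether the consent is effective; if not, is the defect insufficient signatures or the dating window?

Signatures required: a majority of 22 — a majority of 22 is 12, so 12 needed; 11 signed. Insufficient.
Dating window: the latest signature is 9 days after the earliest; the limit is 20 days. Within the window.

Not effective — insufficient signatures.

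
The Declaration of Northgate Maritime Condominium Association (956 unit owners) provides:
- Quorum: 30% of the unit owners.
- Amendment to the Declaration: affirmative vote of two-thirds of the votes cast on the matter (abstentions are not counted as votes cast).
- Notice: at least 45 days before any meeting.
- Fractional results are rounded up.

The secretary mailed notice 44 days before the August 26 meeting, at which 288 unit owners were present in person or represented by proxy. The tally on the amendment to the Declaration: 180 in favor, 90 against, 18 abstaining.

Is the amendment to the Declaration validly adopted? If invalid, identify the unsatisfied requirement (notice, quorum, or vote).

Notice: 44 days given; 45 required. Not satisfied.
Quorum: 30% of 956 = 286.80, rounded up to 287; 288 present. Satisfied.
Vote: requires two-thirds of the votes cast (288 − 18 abstaining = 270); 2/3 of 270 = 180, so 180 needed; 180 in favor. Satisfied.

Invalid — notice requirement not satisfied.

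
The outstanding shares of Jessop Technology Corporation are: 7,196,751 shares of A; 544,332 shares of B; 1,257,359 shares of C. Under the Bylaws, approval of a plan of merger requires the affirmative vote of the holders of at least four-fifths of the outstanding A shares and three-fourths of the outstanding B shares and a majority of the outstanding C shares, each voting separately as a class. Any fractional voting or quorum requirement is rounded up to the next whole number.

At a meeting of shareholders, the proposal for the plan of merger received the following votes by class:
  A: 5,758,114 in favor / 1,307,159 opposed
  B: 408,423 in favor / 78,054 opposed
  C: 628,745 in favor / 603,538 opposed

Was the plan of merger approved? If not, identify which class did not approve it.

Approved — every class gave the required vote.

A: 4/5 of 7196751 = 5757400.80, rounded up to 5757401; 5,757,401 required, 5,758,114 in favor — approved.
B: 3/4 of 544332 = 408249; 408,249 required, 408,423 in favor — approved.
C: a majority of 1257359 is 628680; 628,680 required, 628,745 in favor — approved.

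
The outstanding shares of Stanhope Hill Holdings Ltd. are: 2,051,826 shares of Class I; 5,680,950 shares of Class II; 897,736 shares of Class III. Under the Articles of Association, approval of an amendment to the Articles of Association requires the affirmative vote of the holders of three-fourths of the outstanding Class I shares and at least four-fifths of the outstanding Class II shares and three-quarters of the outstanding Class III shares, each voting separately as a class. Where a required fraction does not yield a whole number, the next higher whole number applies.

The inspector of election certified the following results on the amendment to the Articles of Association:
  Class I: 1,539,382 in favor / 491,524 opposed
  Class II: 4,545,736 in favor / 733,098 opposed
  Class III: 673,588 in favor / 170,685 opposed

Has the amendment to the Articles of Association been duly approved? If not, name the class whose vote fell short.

Approved — every class gave the required vote.

Class I: 3/4 of 2051826 = 1538869.50, rounded up to 1538870; 1,538,870 required, 1,539,382 in favor — approved.
Class II: 4/5 of 5680950 = 4544760; 4,544,760 required, 4,545,736 in favor — approved.
Class III: 3/4 of 897736 = 673302; 673,302 required, 673,588 in favor — approved.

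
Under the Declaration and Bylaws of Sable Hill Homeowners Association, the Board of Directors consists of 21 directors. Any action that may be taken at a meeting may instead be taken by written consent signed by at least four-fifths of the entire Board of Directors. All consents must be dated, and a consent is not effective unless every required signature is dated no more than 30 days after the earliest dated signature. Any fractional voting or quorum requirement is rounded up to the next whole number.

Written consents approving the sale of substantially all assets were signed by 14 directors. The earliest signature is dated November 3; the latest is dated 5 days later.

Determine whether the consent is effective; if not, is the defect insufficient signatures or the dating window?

Signatures required: at least four-fifths of 21 — 4/5 of 21 = 16.80, rounded up to 17, so 17 needed; 14 signed. Insufficient.
Dating window: the latest signature is 5 days after the earliest; the limit is 30 days. Within the window.

Not effective — insufficient signatures.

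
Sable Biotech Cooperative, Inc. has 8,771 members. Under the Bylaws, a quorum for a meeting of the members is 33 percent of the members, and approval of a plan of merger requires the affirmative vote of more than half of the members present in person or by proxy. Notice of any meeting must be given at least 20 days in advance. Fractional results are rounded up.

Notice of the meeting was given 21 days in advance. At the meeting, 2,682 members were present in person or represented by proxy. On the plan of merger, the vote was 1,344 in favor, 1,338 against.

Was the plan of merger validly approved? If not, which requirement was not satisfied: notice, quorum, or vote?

Invalid — quorum requirement not satisfied.

Notice: 21 days given; 20 required. Satisfied.
Quorum: 33% of 8,771 = 2,894.43, rounded up to 2,895; 2,682 present. Not satisfied.
Vote: requires a majority of those present (2,682); a majority of 2682 is 1342, so 1,342 needed; 1,344 in favor. Satisfied.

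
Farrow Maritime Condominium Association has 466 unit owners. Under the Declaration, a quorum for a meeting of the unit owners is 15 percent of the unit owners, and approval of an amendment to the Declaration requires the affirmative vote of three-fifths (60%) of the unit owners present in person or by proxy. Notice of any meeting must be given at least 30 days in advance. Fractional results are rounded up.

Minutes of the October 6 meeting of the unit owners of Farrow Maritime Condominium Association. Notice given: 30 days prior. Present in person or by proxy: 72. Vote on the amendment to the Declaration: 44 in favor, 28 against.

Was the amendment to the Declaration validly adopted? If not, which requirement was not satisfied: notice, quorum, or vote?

Notice: 30 days given; 30 required. Satisfied.
Quorum: 15% of 466 = 69.90, rounded up to 70; 72 present. Satisfied.
Vote: requires three-fifths of those present (72); 3/5 of 72 = 43.20, rounded up to 44, so 44 needed; 44 in favor. Satisfied.

Valid — all requirements satisfied.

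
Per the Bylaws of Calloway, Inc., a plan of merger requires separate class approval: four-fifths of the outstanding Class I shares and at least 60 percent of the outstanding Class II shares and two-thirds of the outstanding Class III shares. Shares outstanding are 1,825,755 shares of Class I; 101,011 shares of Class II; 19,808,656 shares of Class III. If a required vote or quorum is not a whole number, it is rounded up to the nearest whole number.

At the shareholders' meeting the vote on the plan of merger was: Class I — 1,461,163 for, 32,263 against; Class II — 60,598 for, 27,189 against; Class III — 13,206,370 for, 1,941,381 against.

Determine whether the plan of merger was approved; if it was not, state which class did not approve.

Not approved — the Class II shares did not give the required vote.

Class I: 4/5 of 1825755 = 1460604; 1,460,604 required, 1,461,163 in favor — approved.
Class II: 3/5 of 101011 = 60606.60, rounded up to 60607; 60,607 required, 60,598 in favor — not approved.
Class III: 2/3 of 19808656 = 13205770.67, rounded up to 13205771; 13,205,771 required, 13,206,370 in favor — approved.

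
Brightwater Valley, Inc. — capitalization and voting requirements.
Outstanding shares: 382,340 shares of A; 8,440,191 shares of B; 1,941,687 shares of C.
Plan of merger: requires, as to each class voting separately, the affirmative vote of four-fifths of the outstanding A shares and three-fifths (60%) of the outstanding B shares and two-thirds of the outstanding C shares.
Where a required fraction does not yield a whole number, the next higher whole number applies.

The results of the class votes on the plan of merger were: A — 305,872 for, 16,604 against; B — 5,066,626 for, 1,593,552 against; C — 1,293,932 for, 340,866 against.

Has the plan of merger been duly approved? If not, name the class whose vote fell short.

A: 4/5 of 382340 = 305872; 305,872 required, 305,872 in favor — approved.
B: 3/5 of 8440191 = 5064114.60, rounded up to 5064115; 5,064,115 required, 5,066,626 in favor — approved.
C: 2/3 of 1941687 = 1294458; 1,294,458 required, 1,293,932 in favor — not approved.

Not approved — the C shares did not give the required vote.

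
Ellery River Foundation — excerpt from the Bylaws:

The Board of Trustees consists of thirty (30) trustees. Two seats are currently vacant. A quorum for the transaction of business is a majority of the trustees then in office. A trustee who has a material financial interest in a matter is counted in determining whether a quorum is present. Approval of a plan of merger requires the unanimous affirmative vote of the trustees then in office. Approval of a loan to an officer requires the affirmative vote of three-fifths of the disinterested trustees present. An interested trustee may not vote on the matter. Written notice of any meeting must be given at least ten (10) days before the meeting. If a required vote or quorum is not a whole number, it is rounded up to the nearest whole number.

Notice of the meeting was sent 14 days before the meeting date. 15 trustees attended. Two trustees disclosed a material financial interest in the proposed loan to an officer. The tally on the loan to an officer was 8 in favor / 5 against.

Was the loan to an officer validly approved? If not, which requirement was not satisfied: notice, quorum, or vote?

Valid — all requirements satisfied.

Notice: 14 days given; 10 required (14 ≥ 10). Satisfied.
Quorum: 15 present (interested trustees count toward quorum); quorum is 15. Satisfied.
Vote: the loan to an officer requires three-fifths of the disinterested trustees present (15 − 2 = 13). 3/5 of 13 = 7.80, rounded up to 8, so 8 affirmative votes are needed; 8 voted in favor. Satisfied.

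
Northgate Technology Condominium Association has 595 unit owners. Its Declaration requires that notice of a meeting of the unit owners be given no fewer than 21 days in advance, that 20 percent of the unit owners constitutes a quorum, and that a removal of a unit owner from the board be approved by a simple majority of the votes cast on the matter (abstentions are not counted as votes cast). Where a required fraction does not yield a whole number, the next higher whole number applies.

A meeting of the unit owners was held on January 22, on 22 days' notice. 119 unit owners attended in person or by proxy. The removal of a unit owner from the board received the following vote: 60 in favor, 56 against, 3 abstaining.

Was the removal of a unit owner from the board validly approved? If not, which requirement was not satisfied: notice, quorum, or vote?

Valid — all requirements satisfied.

Notice: 22 days given; 21 required. Satisfied.
Quorum: 20% of 595 = 119; 119 present. Satisfied.
Vote: requires a majority of the votes cast (119 − 3 abstaining = 116); a majority of 116 is 59, so 59 needed; 60 in favor. Satisfied.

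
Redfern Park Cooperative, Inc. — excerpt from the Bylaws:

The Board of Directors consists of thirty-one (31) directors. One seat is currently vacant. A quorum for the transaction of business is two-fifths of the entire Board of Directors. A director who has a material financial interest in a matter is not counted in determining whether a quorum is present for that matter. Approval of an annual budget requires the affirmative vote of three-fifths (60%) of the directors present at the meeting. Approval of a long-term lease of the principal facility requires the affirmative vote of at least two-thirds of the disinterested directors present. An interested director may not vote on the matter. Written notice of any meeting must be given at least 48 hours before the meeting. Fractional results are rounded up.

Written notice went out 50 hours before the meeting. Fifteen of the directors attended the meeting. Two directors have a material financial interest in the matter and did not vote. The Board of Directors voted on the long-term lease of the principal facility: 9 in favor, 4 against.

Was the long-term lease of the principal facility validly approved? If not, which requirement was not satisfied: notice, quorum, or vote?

Valid — all requirements satisfied.

Notice: 50 hours given; 48 required (50 ≥ 48). Satisfied.
Quorum: 15 present, but the 2 interested directors do not count, leaving 13. Quorum is 13. Satisfied.
Vote: the long-term lease of the principal facility requires two-thirds of the disinterested directors present (15 − 2 = 13). 2/3 of 13 = 8.67, rounded up to 9, so 9 affirmative votes are needed; 9 voted in favor. Satisfied.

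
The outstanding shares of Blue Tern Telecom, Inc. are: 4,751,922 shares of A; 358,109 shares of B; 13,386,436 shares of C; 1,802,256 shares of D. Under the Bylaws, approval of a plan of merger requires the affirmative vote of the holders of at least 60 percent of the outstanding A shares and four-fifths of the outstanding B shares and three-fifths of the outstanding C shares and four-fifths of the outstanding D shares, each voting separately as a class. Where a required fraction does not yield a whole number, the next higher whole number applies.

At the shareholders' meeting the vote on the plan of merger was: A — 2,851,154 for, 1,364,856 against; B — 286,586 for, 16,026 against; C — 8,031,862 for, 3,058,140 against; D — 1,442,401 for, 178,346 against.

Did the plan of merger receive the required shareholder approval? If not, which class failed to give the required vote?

A: 3/5 of 4751922 = 2851153.20, rounded up to 2851154; 2,851,154 required, 2,851,154 in favor — approved.
B: 4/5 of 358109 = 286487.20, rounded up to 286488; 286,488 required, 286,586 in favor — approved.
C: 3/5 of 13386436 = 8031861.60, rounded up to 8031862; 8,031,862 required, 8,031,862 in favor — approved.
D: 4/5 of 1802256 = 1441804.80, rounded up to 1441805; 1,441,805 required, 1,442,401 in favor — approved.

Approved — every class gave the required vote.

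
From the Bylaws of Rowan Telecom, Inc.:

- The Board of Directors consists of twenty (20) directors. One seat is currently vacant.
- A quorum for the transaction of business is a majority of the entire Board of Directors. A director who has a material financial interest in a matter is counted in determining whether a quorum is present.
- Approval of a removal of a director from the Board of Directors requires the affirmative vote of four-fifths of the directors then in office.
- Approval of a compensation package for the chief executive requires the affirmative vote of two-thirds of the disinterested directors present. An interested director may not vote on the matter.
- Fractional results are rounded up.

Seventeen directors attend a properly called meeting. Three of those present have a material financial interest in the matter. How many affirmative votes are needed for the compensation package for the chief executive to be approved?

10

The compensation package for the chief executive requires two-thirds of the disinterested directors present (17 − 3 = 14).
2/3 of 14 = 9.33, rounded up to 10.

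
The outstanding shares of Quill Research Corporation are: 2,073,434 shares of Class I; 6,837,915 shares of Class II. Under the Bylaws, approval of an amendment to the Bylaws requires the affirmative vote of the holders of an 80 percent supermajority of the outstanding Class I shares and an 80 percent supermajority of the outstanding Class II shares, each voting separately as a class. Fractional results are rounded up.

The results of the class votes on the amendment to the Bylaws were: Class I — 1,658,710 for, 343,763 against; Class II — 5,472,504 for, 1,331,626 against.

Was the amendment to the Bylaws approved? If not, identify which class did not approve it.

Class I: 4/5 of 2073434 = 1658747.20, rounded up to 1658748; 1,658,748 required, 1,658,710 in favor — not approved.
Class II: 4/5 of 6837915 = 5470332; 5,470,332 required, 5,472,504 in favor — approved.

Not approved — the Class I shares did not give the required vote.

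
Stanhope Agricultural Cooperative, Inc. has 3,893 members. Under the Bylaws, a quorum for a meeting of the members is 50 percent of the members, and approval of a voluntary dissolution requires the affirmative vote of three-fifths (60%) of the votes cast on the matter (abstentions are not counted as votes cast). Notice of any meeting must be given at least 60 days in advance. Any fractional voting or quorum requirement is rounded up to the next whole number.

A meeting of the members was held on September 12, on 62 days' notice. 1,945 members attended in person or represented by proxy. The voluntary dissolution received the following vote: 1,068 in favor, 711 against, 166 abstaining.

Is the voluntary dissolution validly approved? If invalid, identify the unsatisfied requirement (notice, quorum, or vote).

Notice: 62 days given; 60 required. Satisfied.
Quorum: 50% of 3,893 = 1,946.50, rounded up to 1,947; 1,945 present. Not satisfied.
Vote: requires three-fifths of the votes cast (1,945 − 166 abstaining = 1,779); 3/5 of 1779 = 1067.40, rounded up to 1068, so 1,068 needed; 1,068 in favor. Satisfied.

Invalid — quorum requirement not satisfied.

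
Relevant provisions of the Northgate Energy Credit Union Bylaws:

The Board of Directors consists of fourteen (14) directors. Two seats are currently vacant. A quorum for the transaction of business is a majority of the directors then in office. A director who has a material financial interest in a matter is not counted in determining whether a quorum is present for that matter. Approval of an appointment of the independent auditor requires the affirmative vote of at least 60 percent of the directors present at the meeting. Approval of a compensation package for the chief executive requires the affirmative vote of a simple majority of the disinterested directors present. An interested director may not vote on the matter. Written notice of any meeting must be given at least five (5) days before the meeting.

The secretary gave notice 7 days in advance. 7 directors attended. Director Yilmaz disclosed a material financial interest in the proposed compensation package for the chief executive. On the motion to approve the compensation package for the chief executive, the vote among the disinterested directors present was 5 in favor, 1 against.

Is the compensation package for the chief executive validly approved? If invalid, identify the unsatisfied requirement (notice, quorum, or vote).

Notice: 7 days given; 5 required (7 ≥ 5). Satisfied.
Quorum: 7 present, but the 1 interested director does not count, leaving 6. Quorum is 7. Not satisfied.
Vote: the compensation package for the chief executive requires a majority of the disinterested directors present (7 − 1 = 6). A majority of 6 is 4, so 4 affirmative votes are needed; 5 voted in favor. Satisfied. (Moot — without a quorum no business can be validly transacted.)

Invalid — quorum requirement not satisfied.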